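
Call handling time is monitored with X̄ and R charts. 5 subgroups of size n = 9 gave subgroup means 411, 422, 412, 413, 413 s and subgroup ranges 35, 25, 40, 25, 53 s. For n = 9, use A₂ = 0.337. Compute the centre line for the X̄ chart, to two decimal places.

X̄̄ = (411 + 422 + 412 + 413 + 413) / 5 = 2071.0000 / 5 = 414.2000
CL = X̄̄ = 414.2000

414.20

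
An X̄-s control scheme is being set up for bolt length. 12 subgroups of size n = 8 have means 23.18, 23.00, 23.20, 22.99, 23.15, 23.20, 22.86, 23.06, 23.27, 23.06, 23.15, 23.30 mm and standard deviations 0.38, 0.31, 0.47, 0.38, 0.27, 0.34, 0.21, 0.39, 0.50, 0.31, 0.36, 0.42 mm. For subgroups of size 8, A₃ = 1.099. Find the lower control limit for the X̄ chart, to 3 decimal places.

22.721

X̄̄ = (23.18 + 23.00 + 23.20 + 22.99 + 23.15 + 23.20 + 22.86 + 23.06 + 23.27 + 23.06 + 23.15 + 23.30) / 12 = 23.1183
s̄ = (0.38 + 0.31 + 0.47 + 0.38 + 0.27 + 0.34 + 0.21 + 0.39 + 0.50 + 0.31 + 0.36 + 0.42) / 12 = 0.3617
LCL = X̄̄ − A₃·s̄ = 23.1183 − 1.099 × 0.3617 = 22.7209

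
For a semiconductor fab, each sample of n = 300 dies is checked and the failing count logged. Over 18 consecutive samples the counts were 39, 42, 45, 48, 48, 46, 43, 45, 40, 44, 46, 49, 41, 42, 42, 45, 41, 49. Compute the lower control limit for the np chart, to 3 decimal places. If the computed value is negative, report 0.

25.755

p̄ = Σdᵢ / (k·n) = 795 / (18 × 300) = 0.14722
LCL = np̄ − 3·√(np̄(1−p̄)) = 44.1667 − 3 × 6.1371 = 25.7553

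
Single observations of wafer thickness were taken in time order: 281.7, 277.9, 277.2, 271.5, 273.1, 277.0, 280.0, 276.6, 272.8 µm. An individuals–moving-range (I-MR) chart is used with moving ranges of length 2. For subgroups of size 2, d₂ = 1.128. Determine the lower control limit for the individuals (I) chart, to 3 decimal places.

267.812

X̄ = (281.7 + 277.9 + 277.2 + 271.5 + 273.1 + 277.0 + 280.0 + 276.6 + 272.8) / 9 = 276.4222
Moving ranges: 3.8, 0.7, 5.7, 1.6, 3.9, 3.0, 3.4, 3.8; M̄R̄ = 25.9000 / 8 = 3.2375
LCL = X̄ − 3·M̄R̄/d₂ = 276.4222 − 3 × 3.2375 / 1.128 = 267.8118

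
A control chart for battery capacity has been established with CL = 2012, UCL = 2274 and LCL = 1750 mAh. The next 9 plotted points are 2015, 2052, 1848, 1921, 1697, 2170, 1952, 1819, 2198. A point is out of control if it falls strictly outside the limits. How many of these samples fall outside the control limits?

1

Compare each point to [1750, 2274]: sample 5 = 1697 < LCL.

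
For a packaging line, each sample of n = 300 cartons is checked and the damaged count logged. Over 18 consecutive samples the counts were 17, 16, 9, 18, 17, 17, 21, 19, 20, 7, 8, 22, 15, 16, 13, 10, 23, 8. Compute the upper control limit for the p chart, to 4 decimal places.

0.0893

p̄ = Σdᵢ / (k·n) = 276 / (18 × 300) = 0.05111
UCL = p̄ + 3·√(p̄(1−p̄)/n) = 0.05111 + 3 × √(0.05111×0.94889/300) = 0.05111 + 3 × 0.01271 = 0.08926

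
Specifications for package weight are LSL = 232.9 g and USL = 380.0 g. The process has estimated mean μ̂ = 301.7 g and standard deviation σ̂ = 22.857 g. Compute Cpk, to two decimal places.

1.00

Cpu = (USL − μ̂) / (3σ̂) = (380.0 − 301.7) / (3 × 22.857) = 1.1419; Cpl = (μ̂ − LSL) / (3σ̂) = (301.7 − 232.9) / (3 × 22.857) = 1.0033; Cpk = min(Cpu, Cpl) = 1.0033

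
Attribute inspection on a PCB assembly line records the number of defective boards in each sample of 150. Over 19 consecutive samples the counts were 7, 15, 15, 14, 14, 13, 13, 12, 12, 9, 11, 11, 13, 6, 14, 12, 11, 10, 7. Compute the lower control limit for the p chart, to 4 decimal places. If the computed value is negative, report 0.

0.0116

p̄ = Σdᵢ / (k·n) = 219 / (19 × 150) = 0.07684
LCL = p̄ − 3·√(p̄(1−p̄)/n) = 0.07684 − 3 × 0.02175 = 0.01160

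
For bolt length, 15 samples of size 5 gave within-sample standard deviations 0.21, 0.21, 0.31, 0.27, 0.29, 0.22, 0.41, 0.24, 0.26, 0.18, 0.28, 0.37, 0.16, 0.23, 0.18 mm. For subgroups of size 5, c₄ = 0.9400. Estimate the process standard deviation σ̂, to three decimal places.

s̄ = (0.21 + 0.21 + 0.31 + 0.27 + 0.29 + 0.22 + 0.41 + 0.24 + 0.26 + 0.18 + 0.28 + 0.37 + 0.16 + 0.23 + 0.18) / 15 = 0.2547
σ̂ = s̄ / c₄ = 0.2547 / 0.9400 = 0.2709

0.271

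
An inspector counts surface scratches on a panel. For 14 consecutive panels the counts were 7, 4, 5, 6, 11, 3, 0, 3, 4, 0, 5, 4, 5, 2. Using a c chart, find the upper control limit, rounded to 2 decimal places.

10.37

c̄ = (7 + 4 + 5 + 6 + 11 + 3 + 0 + 3 + 4 + 0 + 5 + 4 + 5 + 2) / 14 = 59 / 14 = 4.2143
UCL = c̄ + 3√c̄ = 4.2143 + 3 × √4.2143 = 4.2143 + 3 × 2.0529 = 10.3729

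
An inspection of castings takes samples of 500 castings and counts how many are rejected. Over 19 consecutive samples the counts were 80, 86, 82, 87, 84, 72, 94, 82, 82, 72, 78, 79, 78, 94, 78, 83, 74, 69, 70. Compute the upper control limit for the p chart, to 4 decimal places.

0.2097

p̄ = Σdᵢ / (k·n) = 1524 / (19 × 500) = 0.16042
UCL = p̄ + 3·√(p̄(1−p̄)/n) = 0.16042 + 3 × √(0.16042×0.83958/500) = 0.16042 + 3 × 0.01641 = 0.20966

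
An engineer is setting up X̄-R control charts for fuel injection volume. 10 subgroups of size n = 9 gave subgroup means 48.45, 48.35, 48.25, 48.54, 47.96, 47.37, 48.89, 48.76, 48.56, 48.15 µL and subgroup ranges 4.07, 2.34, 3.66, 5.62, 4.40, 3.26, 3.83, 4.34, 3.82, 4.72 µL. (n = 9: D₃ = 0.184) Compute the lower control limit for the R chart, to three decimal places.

0.737

R̄ = (4.07 + 2.34 + 3.66 + 5.62 + 4.40 + 3.26 + 3.83 + 4.34 + 3.82 + 4.72) / 10 = 40.0600 / 10 = 4.0060
LCL_R = D₃·R̄ = 0.184 × 4.0060 = 0.7371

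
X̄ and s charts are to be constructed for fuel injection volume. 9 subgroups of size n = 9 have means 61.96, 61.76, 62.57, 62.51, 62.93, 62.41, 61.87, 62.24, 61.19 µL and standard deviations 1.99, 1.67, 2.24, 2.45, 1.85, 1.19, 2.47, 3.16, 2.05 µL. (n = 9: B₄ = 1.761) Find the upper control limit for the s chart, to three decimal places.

3.731

s̄ = (1.99 + 1.67 + 2.24 + 2.45 + 1.85 + 1.19 + 2.47 + 3.16 + 2.05) / 9 = 2.1189
UCL_s = B₄·s̄ = 1.761 × 2.1189 = 3.7314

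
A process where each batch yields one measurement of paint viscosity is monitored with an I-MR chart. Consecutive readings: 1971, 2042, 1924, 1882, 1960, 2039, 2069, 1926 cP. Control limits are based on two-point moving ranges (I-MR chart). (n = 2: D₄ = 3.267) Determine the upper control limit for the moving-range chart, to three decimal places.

Moving ranges: 71, 118, 42, 78, 79, 30, 143; M̄R̄ = 561.0000 / 7 = 80.1429
UCL_MR = D₄·M̄R̄ = 3.267 × 80.1429 = 261.8267

261.827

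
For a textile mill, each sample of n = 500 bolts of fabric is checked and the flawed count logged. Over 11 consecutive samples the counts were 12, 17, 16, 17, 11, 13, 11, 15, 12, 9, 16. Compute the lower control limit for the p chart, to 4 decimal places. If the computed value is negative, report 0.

0.0053

p̄ = Σdᵢ / (k·n) = 149 / (11 × 500) = 0.02709
LCL = p̄ − 3·√(p̄(1−p̄)/n) = 0.02709 − 3 × 0.00726 = 0.00531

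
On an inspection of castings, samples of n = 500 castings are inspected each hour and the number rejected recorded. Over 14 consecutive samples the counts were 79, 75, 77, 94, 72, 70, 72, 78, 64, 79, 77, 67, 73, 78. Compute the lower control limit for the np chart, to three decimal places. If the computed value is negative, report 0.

51.357

p̄ = Σdᵢ / (k·n) = 1055 / (14 × 500) = 0.15071
LCL = np̄ − 3·√(np̄(1−p̄)) = 75.3571 − 3 × 8.0000 = 51.3572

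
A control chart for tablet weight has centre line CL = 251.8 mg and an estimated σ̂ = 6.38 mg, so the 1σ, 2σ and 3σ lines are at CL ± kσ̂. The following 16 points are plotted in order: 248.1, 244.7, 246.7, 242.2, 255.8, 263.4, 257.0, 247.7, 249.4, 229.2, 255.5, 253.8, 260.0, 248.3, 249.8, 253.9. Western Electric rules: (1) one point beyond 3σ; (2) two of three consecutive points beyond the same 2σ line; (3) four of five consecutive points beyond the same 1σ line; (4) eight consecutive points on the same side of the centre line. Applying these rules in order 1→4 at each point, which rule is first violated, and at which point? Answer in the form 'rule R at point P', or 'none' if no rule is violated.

rule 1 at point 10

Zone of each point (C = within 1σ̂, B = 1σ̂–2σ̂, A = 2σ̂–3σ̂, * = beyond 3σ̂; sign = side of CL): 1:-C, 2:-B, 3:-C, 4:-B, 5:+C, 6:+B, 7:+C, 8:-C, 9:-C, 10:-*, 11:+C, 12:+C, 13:+B, 14:-C, 15:-C, 16:+C
Rule 1 (one point beyond the 3σ limits) is satisfied at point 10.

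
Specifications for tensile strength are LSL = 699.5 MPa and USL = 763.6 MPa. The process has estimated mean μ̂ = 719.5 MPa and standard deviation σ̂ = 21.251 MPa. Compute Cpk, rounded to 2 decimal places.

Cpu = (USL − μ̂) / (3σ̂) = (763.6 − 719.5) / (3 × 21.251) = 0.6917; Cpl = (μ̂ − LSL) / (3σ̂) = (719.5 − 699.5) / (3 × 21.251) = 0.3137; Cpk = min(Cpu, Cpl) = 0.3137

0.31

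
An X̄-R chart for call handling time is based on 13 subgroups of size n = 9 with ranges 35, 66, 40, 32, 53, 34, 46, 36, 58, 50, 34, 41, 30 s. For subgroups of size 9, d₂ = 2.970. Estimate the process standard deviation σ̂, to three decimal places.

14.375

R̄ = (35 + 66 + 40 + 32 + 53 + 34 + 46 + 36 + 58 + 50 + 34 + 41 + 30) / 13 = 42.6923
σ̂ = R̄ / d₂ = 42.6923 / 2.970 = 14.3745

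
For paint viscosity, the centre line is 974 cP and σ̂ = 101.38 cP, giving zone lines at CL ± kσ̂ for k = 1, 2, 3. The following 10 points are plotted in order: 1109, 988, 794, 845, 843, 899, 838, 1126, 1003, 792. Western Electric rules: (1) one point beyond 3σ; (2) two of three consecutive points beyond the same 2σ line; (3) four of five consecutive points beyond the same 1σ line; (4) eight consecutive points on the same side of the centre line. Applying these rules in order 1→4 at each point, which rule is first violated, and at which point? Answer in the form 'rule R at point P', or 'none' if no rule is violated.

Zone of each point (C = within 1σ̂, B = 1σ̂–2σ̂, A = 2σ̂–3σ̂, * = beyond 3σ̂; sign = side of CL): 1:+B, 2:+C, 3:-B, 4:-B, 5:-B, 6:-C, 7:-B, 8:+B, 9:+C, 10:-B
Rule 3 (four of five consecutive points beyond the same 1σ limit) is satisfied at point 7.

rule 3 at point 7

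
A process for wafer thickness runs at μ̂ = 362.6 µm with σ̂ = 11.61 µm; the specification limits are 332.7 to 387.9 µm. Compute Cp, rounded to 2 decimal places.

Cp = (USL − LSL) / (6σ̂) = (387.9 − 332.7) / (6 × 11.61) = 55.2000 / 69.6600 = 0.7924

0.79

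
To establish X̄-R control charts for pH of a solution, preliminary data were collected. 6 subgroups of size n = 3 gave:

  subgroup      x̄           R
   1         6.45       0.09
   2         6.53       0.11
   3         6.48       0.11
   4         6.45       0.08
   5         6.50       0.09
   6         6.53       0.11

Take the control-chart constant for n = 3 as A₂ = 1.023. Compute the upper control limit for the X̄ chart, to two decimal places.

X̄̄ = (6.45 + 6.53 + 6.48 + 6.45 + 6.50 + 6.53) / 6 = 38.9400 / 6 = 6.4900
R̄ = (0.09 + 0.11 + 0.11 + 0.08 + 0.09 + 0.11) / 6 = 0.5900 / 6 = 0.0983
UCL = X̄̄ + A₂·R̄ = 6.4900 + 1.023 × 0.0983 = 6.5906

6.59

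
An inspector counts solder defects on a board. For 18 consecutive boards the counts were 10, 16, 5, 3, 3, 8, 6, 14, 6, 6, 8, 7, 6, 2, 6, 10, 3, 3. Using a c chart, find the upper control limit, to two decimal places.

14.59

c̄ = (10 + 16 + 5 + 3 + 3 + 8 + 6 + 14 + 6 + 6 + 8 + 7 + 6 + 2 + 6 + 10 + 3 + 3) / 18 = 122 / 18 = 6.7778
UCL = c̄ + 3√c̄ = 6.7778 + 3 × √6.7778 = 6.7778 + 3 × 2.6034 = 14.5880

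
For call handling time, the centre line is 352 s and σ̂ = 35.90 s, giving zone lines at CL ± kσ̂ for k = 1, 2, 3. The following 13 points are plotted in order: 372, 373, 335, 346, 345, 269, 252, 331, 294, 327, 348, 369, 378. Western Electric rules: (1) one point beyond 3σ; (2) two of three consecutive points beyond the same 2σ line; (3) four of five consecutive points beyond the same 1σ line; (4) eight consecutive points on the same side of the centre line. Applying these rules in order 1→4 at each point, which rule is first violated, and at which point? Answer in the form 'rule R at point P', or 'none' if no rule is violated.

rule 2 at point 7

Zone of each point (C = within 1σ̂, B = 1σ̂–2σ̂, A = 2σ̂–3σ̂, * = beyond 3σ̂; sign = side of CL): 1:+C, 2:+C, 3:-C, 4:-C, 5:-C, 6:-A, 7:-A, 8:-C, 9:-B, 10:-C, 11:-C, 12:+C, 13:+C
Rule 2 (two of three consecutive points beyond the same 2σ limit) is satisfied at point 7.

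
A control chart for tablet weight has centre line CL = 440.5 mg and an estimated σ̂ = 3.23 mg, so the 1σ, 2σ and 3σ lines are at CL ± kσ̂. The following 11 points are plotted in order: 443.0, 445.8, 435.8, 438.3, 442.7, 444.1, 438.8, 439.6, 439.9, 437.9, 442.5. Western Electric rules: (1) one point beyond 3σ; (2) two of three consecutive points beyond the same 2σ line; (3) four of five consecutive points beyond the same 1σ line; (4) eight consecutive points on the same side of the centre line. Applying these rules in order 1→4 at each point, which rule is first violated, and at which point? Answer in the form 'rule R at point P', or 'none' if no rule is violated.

Zone of each point (C = within 1σ̂, B = 1σ̂–2σ̂, A = 2σ̂–3σ̂, * = beyond 3σ̂; sign = side of CL): 1:+C, 2:+B, 3:-B, 4:-C, 5:+C, 6:+B, 7:-C, 8:-C, 9:-C, 10:-C, 11:+C
No rule fires across all 11 points.

none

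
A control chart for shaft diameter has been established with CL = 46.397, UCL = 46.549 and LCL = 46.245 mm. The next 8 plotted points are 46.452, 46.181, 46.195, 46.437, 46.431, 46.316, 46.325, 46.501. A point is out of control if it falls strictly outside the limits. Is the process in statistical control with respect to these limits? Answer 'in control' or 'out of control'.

Compare each point to [46.245, 46.549]: sample 2 = 46.181 < LCL; sample 3 = 46.195 < LCL.

out of control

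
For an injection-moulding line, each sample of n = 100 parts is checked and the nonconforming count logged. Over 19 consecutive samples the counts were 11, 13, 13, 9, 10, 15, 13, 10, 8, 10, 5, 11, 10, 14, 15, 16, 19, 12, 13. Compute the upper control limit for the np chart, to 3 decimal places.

21.678

p̄ = Σdᵢ / (k·n) = 227 / (19 × 100) = 0.11947
UCL = np̄ + 3·√(np̄(1−p̄)) = 11.9474 + 3 × √(11.9474×0.88053) = 11.9474 + 3 × 3.2435 = 21.6777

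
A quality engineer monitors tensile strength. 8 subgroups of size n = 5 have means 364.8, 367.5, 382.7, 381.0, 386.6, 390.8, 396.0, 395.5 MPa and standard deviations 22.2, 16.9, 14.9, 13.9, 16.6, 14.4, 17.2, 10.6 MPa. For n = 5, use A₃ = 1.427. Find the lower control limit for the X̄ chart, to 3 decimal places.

360.512

X̄̄ = (364.8 + 367.5 + 382.7 + 381.0 + 386.6 + 390.8 + 396.0 + 395.5) / 8 = 383.1125
s̄ = (22.2 + 16.9 + 14.9 + 13.9 + 16.6 + 14.4 + 17.2 + 10.6) / 8 = 15.8375
LCL = X̄̄ − A₃·s̄ = 383.1125 − 1.427 × 15.8375 = 360.5124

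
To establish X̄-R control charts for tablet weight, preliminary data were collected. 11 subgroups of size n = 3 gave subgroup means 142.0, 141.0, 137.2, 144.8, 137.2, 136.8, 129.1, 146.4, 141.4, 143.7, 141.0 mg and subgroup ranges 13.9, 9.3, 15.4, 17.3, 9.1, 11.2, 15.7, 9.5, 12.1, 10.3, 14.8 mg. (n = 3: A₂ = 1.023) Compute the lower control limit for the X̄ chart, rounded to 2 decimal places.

127.16

X̄̄ = (142.0 + 141.0 + 137.2 + 144.8 + 137.2 + 136.8 + 129.1 + 146.4 + 141.4 + 143.7 + 141.0) / 11 = 1540.6000 / 11 = 140.0545
R̄ = (13.9 + 9.3 + 15.4 + 17.3 + 9.1 + 11.2 + 15.7 + 9.5 + 12.1 + 10.3 + 14.8) / 11 = 138.6000 / 11 = 12.6000
LCL = X̄̄ − A₂·R̄ = 140.0545 − 1.023 × 12.6000 = 127.1647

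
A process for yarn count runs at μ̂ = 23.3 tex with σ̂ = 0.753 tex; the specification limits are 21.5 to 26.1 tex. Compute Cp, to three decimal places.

1.018

Cp = (USL − LSL) / (6σ̂) = (26.1 − 21.5) / (6 × 0.753) = 4.6000 / 4.5180 = 1.0181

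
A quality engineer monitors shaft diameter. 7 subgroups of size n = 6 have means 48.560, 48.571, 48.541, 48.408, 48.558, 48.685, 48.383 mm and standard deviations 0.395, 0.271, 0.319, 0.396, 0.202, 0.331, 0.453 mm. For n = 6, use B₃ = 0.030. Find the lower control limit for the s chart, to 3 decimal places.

s̄ = (0.395 + 0.271 + 0.319 + 0.396 + 0.202 + 0.331 + 0.453) / 7 = 0.3381
LCL_s = B₃·s̄ = 0.030 × 0.3381 = 0.0101

0.010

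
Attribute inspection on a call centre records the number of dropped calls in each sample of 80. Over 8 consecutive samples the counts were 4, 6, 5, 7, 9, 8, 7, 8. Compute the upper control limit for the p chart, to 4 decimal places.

p̄ = Σdᵢ / (k·n) = 54 / (8 × 80) = 0.08438
UCL = p̄ + 3·√(p̄(1−p̄)/n) = 0.08438 + 3 × √(0.08438×0.91563/80) = 0.08438 + 3 × 0.03108 = 0.17760

0.1776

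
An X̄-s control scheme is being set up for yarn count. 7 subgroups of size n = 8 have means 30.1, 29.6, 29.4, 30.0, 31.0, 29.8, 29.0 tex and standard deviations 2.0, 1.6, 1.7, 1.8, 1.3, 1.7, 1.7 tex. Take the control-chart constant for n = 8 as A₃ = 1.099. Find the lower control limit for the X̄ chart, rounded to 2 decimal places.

X̄̄ = (30.1 + 29.6 + 29.4 + 30.0 + 31.0 + 29.8 + 29.0) / 7 = 29.8429
s̄ = (2.0 + 1.6 + 1.7 + 1.8 + 1.3 + 1.7 + 1.7) / 7 = 1.6857
LCL = X̄̄ − A₃·s̄ = 29.8429 − 1.099 × 1.6857 = 27.9903

27.99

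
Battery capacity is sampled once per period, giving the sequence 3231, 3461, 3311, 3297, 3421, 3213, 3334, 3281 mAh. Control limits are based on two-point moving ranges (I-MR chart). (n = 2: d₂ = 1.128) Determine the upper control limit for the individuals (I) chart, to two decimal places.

3660.57

X̄ = (3231 + 3461 + 3311 + 3297 + 3421 + 3213 + 3334 + 3281) / 8 = 3318.6250
Moving ranges: 230, 150, 14, 124, 208, 121, 53; M̄R̄ = 900.0000 / 7 = 128.5714
UCL = X̄ + 3·M̄R̄/d₂ = 3318.6250 + 3 × 128.5714 / 1.128 = 3660.5703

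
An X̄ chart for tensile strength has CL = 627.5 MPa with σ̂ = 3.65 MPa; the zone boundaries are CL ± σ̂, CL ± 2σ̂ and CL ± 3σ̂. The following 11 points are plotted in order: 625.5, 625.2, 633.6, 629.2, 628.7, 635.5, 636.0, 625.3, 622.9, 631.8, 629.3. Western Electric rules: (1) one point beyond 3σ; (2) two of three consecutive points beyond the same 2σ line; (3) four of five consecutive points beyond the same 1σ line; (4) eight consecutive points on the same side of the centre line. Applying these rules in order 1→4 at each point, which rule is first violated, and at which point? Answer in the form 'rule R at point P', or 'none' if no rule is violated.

rule 2 at point 7

Zone of each point (C = within 1σ̂, B = 1σ̂–2σ̂, A = 2σ̂–3σ̂, * = beyond 3σ̂; sign = side of CL): 1:-C, 2:-C, 3:+B, 4:+C, 5:+C, 6:+A, 7:+A, 8:-C, 9:-B, 10:+B, 11:+C
Rule 2 (two of three consecutive points beyond the same 2σ limit) is satisfied at point 7.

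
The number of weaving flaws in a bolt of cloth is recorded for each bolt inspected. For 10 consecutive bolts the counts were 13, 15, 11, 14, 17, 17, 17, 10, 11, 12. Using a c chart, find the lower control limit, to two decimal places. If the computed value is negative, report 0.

2.60

c̄ = (13 + 15 + 11 + 14 + 17 + 17 + 17 + 10 + 11 + 12) / 10 = 137 / 10 = 13.7000
LCL = c̄ − 3√c̄ = 13.7000 − 3 × 3.7014 = 2.5959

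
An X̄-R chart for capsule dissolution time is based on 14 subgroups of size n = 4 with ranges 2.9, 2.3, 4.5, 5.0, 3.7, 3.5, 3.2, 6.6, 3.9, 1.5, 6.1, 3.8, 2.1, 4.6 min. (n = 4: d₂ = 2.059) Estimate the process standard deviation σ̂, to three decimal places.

1.863

R̄ = (2.9 + 2.3 + 4.5 + 5.0 + 3.7 + 3.5 + 3.2 + 6.6 + 3.9 + 1.5 + 6.1 + 3.8 + 2.1 + 4.6) / 14 = 3.8357
σ̂ = R̄ / d₂ = 3.8357 / 2.059 = 1.8629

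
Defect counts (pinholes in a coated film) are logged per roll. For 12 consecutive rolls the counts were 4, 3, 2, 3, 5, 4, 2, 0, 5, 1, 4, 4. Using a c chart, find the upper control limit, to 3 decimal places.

c̄ = (4 + 3 + 2 + 3 + 5 + 4 + 2 + 0 + 5 + 1 + 4 + 4) / 12 = 37 / 12 = 3.0833
UCL = c̄ + 3√c̄ = 3.0833 + 3 × √3.0833 = 3.0833 + 3 × 1.7559 = 8.3512

8.351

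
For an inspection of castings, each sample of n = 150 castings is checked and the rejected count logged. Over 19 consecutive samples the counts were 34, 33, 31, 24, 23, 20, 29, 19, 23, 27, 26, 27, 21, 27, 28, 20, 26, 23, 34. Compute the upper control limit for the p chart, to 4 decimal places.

p̄ = Σdᵢ / (k·n) = 495 / (19 × 150) = 0.17368
UCL = p̄ + 3·√(p̄(1−p̄)/n) = 0.17368 + 3 × √(0.17368×0.82632/150) = 0.17368 + 3 × 0.03093 = 0.26648

0.2665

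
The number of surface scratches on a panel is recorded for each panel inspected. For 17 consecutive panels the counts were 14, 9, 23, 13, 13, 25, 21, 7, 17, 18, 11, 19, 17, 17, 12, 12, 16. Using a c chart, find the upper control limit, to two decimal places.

27.35

c̄ = (14 + 9 + 23 + 13 + 13 + 25 + 21 + 7 + 17 + 18 + 11 + 19 + 17 + 17 + 12 + 12 + 16) / 17 = 264 / 17 = 15.5294
UCL = c̄ + 3√c̄ = 15.5294 + 3 × √15.5294 = 15.5294 + 3 × 3.9407 = 27.3516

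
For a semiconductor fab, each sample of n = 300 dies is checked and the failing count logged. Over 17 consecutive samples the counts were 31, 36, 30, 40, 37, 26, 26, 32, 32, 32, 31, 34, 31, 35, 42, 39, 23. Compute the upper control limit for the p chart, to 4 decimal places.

0.1632

p̄ = Σdᵢ / (k·n) = 557 / (17 × 300) = 0.10922
UCL = p̄ + 3·√(p̄(1−p̄)/n) = 0.10922 + 3 × √(0.10922×0.89078/300) = 0.10922 + 3 × 0.01801 = 0.16324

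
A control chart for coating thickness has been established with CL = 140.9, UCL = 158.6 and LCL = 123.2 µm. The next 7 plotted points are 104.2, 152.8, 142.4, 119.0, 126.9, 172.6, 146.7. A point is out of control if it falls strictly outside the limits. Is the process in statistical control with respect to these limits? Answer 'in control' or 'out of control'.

out of control

Compare each point to [123.2, 158.6]: sample 1 = 104.2 < LCL; sample 4 = 119.0 < LCL; sample 6 = 172.6 > UCL.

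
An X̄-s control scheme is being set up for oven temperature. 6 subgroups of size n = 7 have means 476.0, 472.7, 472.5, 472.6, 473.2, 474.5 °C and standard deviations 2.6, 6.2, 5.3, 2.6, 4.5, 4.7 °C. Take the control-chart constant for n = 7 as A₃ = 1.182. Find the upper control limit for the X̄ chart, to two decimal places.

X̄̄ = (476.0 + 472.7 + 472.5 + 472.6 + 473.2 + 474.5) / 6 = 473.5833
s̄ = (2.6 + 6.2 + 5.3 + 2.6 + 4.5 + 4.7) / 6 = 4.3167
UCL = X̄̄ + A₃·s̄ = 473.5833 + 1.182 × 4.3167 = 478.6856

478.69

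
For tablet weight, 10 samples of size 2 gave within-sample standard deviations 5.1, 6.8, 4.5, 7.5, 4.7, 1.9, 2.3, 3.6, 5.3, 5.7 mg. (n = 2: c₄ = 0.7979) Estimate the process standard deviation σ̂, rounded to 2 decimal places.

5.94

s̄ = (5.1 + 6.8 + 4.5 + 7.5 + 4.7 + 1.9 + 2.3 + 3.6 + 5.3 + 5.7) / 10 = 4.7400
σ̂ = s̄ / c₄ = 4.7400 / 0.7979 = 5.9406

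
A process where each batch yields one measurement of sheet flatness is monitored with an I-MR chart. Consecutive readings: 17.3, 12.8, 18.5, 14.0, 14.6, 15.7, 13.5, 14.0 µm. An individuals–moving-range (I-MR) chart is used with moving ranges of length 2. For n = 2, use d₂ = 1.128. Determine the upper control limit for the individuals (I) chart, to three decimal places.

X̄ = (17.3 + 12.8 + 18.5 + 14.0 + 14.6 + 15.7 + 13.5 + 14.0) / 8 = 15.0500
Moving ranges: 4.5, 5.7, 4.5, 0.6, 1.1, 2.2, 0.5; M̄R̄ = 19.1000 / 7 = 2.7286
UCL = X̄ + 3·M̄R̄/d₂ = 15.0500 + 3 × 2.7286 / 1.128 = 22.3068

22.307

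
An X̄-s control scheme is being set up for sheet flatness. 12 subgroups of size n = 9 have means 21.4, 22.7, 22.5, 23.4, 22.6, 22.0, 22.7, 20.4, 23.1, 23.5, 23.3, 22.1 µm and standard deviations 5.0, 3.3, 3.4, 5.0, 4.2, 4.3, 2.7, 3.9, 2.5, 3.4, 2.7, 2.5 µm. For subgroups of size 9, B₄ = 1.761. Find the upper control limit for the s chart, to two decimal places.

s̄ = (5.0 + 3.3 + 3.4 + 5.0 + 4.2 + 4.3 + 2.7 + 3.9 + 2.5 + 3.4 + 2.7 + 2.5) / 12 = 3.5750
UCL_s = B₄·s̄ = 1.761 × 3.5750 = 6.2956

6.30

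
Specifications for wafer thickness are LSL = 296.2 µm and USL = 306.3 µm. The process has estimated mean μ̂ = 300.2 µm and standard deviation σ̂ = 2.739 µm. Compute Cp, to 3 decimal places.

Cp = (USL − LSL) / (6σ̂) = (306.3 − 296.2) / (6 × 2.739) = 10.1000 / 16.4340 = 0.6146

0.615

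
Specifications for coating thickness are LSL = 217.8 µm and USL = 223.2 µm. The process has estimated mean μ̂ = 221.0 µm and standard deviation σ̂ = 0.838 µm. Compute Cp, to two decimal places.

Cp = (USL − LSL) / (6σ̂) = (223.2 − 217.8) / (6 × 0.838) = 5.4000 / 5.0280 = 1.0740

1.07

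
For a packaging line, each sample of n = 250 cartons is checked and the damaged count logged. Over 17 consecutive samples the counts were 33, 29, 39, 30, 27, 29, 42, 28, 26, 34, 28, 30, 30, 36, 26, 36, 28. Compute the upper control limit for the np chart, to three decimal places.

46.920

p̄ = Σdᵢ / (k·n) = 531 / (17 × 250) = 0.12494
UCL = np̄ + 3·√(np̄(1−p̄)) = 31.2353 + 3 × √(31.2353×0.87506) = 31.2353 + 3 × 5.2281 = 46.9195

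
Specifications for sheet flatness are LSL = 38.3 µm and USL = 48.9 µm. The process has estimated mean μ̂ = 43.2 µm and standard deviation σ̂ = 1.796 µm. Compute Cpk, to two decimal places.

0.91

Cpu = (USL − μ̂) / (3σ̂) = (48.9 − 43.2) / (3 × 1.796) = 1.0579; Cpl = (μ̂ − LSL) / (3σ̂) = (43.2 − 38.3) / (3 × 1.796) = 0.9094; Cpk = min(Cpu, Cpl) = 0.9094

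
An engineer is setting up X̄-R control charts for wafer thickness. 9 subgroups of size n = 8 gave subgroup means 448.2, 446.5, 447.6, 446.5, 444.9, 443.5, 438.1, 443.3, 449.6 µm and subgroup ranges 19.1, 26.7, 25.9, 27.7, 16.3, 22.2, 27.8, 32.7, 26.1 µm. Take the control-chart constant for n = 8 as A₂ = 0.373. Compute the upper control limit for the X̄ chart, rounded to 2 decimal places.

X̄̄ = (448.2 + 446.5 + 447.6 + 446.5 + 444.9 + 443.5 + 438.1 + 443.3 + 449.6) / 9 = 4008.2000 / 9 = 445.3556
R̄ = (19.1 + 26.7 + 25.9 + 27.7 + 16.3 + 22.2 + 27.8 + 32.7 + 26.1) / 9 = 224.5000 / 9 = 24.9444
UCL = X̄̄ + A₂·R̄ = 445.3556 + 0.373 × 24.9444 = 454.6598

454.66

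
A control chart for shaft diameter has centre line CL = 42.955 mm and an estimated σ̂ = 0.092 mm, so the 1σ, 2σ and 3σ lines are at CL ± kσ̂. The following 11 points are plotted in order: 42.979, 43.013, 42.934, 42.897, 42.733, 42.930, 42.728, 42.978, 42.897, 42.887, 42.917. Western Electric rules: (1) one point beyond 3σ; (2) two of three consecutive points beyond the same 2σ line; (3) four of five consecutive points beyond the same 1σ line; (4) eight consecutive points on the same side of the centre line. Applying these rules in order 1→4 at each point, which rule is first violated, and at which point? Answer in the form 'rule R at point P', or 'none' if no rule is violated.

rule 2 at point 7

Zone of each point (C = within 1σ̂, B = 1σ̂–2σ̂, A = 2σ̂–3σ̂, * = beyond 3σ̂; sign = side of CL): 1:+C, 2:+C, 3:-C, 4:-C, 5:-A, 6:-C, 7:-A, 8:+C, 9:-C, 10:-C, 11:-C
Rule 2 (two of three consecutive points beyond the same 2σ limit) is satisfied at point 7.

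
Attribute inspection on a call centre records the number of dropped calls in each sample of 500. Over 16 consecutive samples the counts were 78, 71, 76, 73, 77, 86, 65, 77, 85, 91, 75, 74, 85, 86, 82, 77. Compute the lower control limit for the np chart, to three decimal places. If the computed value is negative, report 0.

p̄ = Σdᵢ / (k·n) = 1258 / (16 × 500) = 0.15725
LCL = np̄ − 3·√(np̄(1−p̄)) = 78.6250 − 3 × 8.1401 = 54.2047

54.205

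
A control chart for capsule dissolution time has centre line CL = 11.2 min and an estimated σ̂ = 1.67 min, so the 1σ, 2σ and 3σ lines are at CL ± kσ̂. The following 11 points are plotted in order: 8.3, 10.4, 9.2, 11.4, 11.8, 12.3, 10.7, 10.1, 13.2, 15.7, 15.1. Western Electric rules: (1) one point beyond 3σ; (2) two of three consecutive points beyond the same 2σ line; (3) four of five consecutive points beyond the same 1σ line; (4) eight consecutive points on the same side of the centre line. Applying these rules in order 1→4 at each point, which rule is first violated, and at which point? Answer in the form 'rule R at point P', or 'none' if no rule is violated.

Zone of each point (C = within 1σ̂, B = 1σ̂–2σ̂, A = 2σ̂–3σ̂, * = beyond 3σ̂; sign = side of CL): 1:-B, 2:-C, 3:-B, 4:+C, 5:+C, 6:+C, 7:-C, 8:-C, 9:+B, 10:+A, 11:+A
Rule 2 (two of three consecutive points beyond the same 2σ limit) is satisfied at point 11.

rule 2 at point 11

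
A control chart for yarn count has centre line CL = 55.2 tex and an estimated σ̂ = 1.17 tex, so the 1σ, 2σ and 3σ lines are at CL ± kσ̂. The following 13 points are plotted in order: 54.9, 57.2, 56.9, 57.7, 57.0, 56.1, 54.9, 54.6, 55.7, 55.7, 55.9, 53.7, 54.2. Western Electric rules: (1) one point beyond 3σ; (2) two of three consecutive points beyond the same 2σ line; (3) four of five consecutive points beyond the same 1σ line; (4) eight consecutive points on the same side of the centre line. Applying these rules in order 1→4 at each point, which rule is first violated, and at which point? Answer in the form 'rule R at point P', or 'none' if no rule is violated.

rule 3 at point 5

Zone of each point (C = within 1σ̂, B = 1σ̂–2σ̂, A = 2σ̂–3σ̂, * = beyond 3σ̂; sign = side of CL): 1:-C, 2:+B, 3:+B, 4:+A, 5:+B, 6:+C, 7:-C, 8:-C, 9:+C, 10:+C, 11:+C, 12:-B, 13:-C
Rule 3 (four of five consecutive points beyond the same 1σ limit) is satisfied at point 5.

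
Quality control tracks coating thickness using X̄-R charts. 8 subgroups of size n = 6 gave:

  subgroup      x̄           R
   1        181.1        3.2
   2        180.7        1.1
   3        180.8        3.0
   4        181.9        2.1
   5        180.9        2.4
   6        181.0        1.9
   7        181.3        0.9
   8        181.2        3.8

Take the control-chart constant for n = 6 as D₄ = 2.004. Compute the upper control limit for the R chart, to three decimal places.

4.609

R̄ = (3.2 + 1.1 + 3.0 + 2.1 + 2.4 + 1.9 + 0.9 + 3.8) / 8 = 18.4000 / 8 = 2.3000
UCL_R = D₄·R̄ = 2.004 × 2.3000 = 4.6092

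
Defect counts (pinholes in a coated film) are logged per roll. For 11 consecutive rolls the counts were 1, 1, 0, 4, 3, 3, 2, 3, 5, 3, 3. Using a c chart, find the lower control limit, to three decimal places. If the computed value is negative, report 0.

c̄ = (1 + 1 + 0 + 4 + 3 + 3 + 2 + 3 + 5 + 3 + 3) / 11 = 28 / 11 = 2.5455
LCL = c̄ − 3√c̄ = 2.5455 − 3 × 1.5954 = -2.2409 → 0 (cannot be negative)

0.000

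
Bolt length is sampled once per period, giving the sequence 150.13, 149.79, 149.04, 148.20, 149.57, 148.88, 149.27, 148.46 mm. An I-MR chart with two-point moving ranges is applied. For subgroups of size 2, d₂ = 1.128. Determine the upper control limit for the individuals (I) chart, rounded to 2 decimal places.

X̄ = (150.13 + 149.79 + 149.04 + 148.20 + 149.57 + 148.88 + 149.27 + 148.46) / 8 = 149.1675
Moving ranges: 0.34, 0.75, 0.84, 1.37, 0.69, 0.39, 0.81; M̄R̄ = 5.1900 / 7 = 0.7414
UCL = X̄ + 3·M̄R̄/d₂ = 149.1675 + 3 × 0.7414 / 1.128 = 151.1394

151.14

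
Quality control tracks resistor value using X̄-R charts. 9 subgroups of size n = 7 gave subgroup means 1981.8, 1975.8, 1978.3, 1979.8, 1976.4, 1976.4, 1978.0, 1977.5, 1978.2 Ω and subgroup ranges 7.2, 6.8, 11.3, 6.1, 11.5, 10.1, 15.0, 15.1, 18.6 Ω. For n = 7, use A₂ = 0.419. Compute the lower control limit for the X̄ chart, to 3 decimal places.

X̄̄ = (1981.8 + 1975.8 + 1978.3 + 1979.8 + 1976.4 + 1976.4 + 1978.0 + 1977.5 + 1978.2) / 9 = 17802.2000 / 9 = 1978.0222
R̄ = (7.2 + 6.8 + 11.3 + 6.1 + 11.5 + 10.1 + 15.0 + 15.1 + 18.6) / 9 = 101.7000 / 9 = 11.3000
LCL = X̄̄ − A₂·R̄ = 1978.0222 − 0.419 × 11.3000 = 1973.2875

1973.288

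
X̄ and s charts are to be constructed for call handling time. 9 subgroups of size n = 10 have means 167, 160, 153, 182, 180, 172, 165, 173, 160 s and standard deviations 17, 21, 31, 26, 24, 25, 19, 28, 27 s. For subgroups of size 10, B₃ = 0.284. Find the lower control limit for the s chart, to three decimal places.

6.879

s̄ = (17 + 21 + 31 + 26 + 24 + 25 + 19 + 28 + 27) / 9 = 24.2222
LCL_s = B₃·s̄ = 0.284 × 24.2222 = 6.8791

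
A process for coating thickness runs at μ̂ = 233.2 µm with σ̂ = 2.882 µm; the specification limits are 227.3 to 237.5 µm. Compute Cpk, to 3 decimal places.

0.497

Cpu = (USL − μ̂) / (3σ̂) = (237.5 − 233.2) / (3 × 2.882) = 0.4973; Cpl = (μ̂ − LSL) / (3σ̂) = (233.2 − 227.3) / (3 × 2.882) = 0.6824; Cpk = min(Cpu, Cpl) = 0.4973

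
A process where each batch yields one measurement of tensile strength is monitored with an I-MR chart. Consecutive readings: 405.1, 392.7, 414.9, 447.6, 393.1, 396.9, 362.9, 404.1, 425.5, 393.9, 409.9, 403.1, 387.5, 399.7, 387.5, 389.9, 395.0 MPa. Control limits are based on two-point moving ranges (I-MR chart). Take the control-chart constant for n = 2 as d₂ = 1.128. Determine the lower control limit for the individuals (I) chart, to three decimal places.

346.674

X̄ = (405.1 + 392.7 + 414.9 + 447.6 + 393.1 + 396.9 + 362.9 + 404.1 + 425.5 + 393.9 + 409.9 + 403.1 + 387.5 + 399.7 + 387.5 + 389.9 + 395.0) / 17 = 400.5471
Moving ranges: 12.4, 22.2, 32.7, 54.5, 3.8, 34.0, 41.2, 21.4, 31.6, 16.0, 6.8, 15.6, 12.2, 12.2, 2.4, 5.1; M̄R̄ = 324.1000 / 16 = 20.2563
LCL = X̄ − 3·M̄R̄/d₂ = 400.5471 − 3 × 20.2563 / 1.128 = 346.6741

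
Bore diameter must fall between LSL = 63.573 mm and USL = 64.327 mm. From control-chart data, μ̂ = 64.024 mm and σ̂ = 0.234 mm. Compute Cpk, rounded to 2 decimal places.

Cpu = (USL − μ̂) / (3σ̂) = (64.327 − 64.024) / (3 × 0.234) = 0.4316; Cpl = (μ̂ − LSL) / (3σ̂) = (64.024 − 63.573) / (3 × 0.234) = 0.6425; Cpk = min(Cpu, Cpl) = 0.4316

0.43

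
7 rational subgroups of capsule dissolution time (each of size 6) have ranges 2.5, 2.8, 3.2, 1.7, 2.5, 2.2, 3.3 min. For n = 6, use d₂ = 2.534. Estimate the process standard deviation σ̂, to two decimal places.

R̄ = (2.5 + 2.8 + 3.2 + 1.7 + 2.5 + 2.2 + 3.3) / 7 = 2.6000
σ̂ = R̄ / d₂ = 2.6000 / 2.534 = 1.0260

1.03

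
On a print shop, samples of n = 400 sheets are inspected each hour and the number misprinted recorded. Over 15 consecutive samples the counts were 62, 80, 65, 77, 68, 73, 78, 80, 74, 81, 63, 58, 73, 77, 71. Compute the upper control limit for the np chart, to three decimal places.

p̄ = Σdᵢ / (k·n) = 1080 / (15 × 400) = 0.18000
UCL = np̄ + 3·√(np̄(1−p̄)) = 72.0000 + 3 × √(72.0000×0.82000) = 72.0000 + 3 × 7.6837 = 95.0512

95.051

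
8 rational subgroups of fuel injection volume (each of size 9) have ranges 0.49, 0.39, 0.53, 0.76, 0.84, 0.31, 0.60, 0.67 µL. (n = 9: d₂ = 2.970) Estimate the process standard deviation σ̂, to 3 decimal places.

R̄ = (0.49 + 0.39 + 0.53 + 0.76 + 0.84 + 0.31 + 0.60 + 0.67) / 8 = 0.5737
σ̂ = R̄ / d₂ = 0.5737 / 2.970 = 0.1932

0.193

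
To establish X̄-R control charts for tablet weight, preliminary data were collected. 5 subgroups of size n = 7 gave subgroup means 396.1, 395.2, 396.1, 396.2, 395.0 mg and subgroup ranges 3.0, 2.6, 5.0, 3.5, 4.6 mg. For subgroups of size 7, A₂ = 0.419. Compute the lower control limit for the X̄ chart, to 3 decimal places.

X̄̄ = (396.1 + 395.2 + 396.1 + 396.2 + 395.0) / 5 = 1978.6000 / 5 = 395.7200
R̄ = (3.0 + 2.6 + 5.0 + 3.5 + 4.6) / 5 = 18.7000 / 5 = 3.7400
LCL = X̄̄ − A₂·R̄ = 395.7200 − 0.419 × 3.7400 = 394.1529

394.153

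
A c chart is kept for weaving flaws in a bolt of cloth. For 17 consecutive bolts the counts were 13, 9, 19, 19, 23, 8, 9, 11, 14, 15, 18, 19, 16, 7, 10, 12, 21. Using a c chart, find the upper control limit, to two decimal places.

25.64

c̄ = (13 + 9 + 19 + 19 + 23 + 8 + 9 + 11 + 14 + 15 + 18 + 19 + 16 + 7 + 10 + 12 + 21) / 17 = 243 / 17 = 14.2941
UCL = c̄ + 3√c̄ = 14.2941 + 3 × √14.2941 = 14.2941 + 3 × 3.7808 = 25.6364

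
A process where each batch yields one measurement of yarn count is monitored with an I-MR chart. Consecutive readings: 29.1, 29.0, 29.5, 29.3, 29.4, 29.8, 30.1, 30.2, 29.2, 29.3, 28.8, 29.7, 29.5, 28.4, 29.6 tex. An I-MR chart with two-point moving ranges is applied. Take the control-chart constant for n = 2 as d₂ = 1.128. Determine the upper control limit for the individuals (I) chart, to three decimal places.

X̄ = (29.1 + 29.0 + 29.5 + 29.3 + 29.4 + 29.8 + 30.1 + 30.2 + 29.2 + 29.3 + 28.8 + 29.7 + 29.5 + 28.4 + 29.6) / 15 = 29.3933
Moving ranges: 0.1, 0.5, 0.2, 0.1, 0.4, 0.3, 0.1, 1.0, 0.1, 0.5, 0.9, 0.2, 1.1, 1.2; M̄R̄ = 6.7000 / 14 = 0.4786
UCL = X̄ + 3·M̄R̄/d₂ = 29.3933 + 3 × 0.4786 / 1.128 = 30.6661

30.666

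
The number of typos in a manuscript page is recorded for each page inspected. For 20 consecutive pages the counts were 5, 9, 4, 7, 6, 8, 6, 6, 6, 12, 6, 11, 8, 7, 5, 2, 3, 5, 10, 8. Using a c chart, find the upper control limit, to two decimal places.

c̄ = (5 + 9 + 4 + 7 + 6 + 8 + 6 + 6 + 6 + 12 + 6 + 11 + 8 + 7 + 5 + 2 + 3 + 5 + 10 + 8) / 20 = 134 / 20 = 6.7000
UCL = c̄ + 3√c̄ = 6.7000 + 3 × √6.7000 = 6.7000 + 3 × 2.5884 = 14.4653

14.47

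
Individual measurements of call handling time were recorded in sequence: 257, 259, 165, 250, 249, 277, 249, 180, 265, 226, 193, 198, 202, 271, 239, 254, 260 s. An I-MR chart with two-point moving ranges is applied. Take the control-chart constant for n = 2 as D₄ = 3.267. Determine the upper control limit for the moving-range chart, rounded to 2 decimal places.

Moving ranges: 2, 94, 85, 1, 28, 28, 69, 85, 39, 33, 5, 4, 69, 32, 15, 6; M̄R̄ = 595.0000 / 16 = 37.1875
UCL_MR = D₄·M̄R̄ = 3.267 × 37.1875 = 121.4916

121.49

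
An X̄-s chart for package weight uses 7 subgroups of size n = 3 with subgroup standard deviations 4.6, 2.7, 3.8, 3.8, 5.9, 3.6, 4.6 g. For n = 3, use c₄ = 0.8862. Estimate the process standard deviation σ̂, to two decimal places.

s̄ = (4.6 + 2.7 + 3.8 + 3.8 + 5.9 + 3.6 + 4.6) / 7 = 4.1429
σ̂ = s̄ / c₄ = 4.1429 / 0.8862 = 4.6749

4.67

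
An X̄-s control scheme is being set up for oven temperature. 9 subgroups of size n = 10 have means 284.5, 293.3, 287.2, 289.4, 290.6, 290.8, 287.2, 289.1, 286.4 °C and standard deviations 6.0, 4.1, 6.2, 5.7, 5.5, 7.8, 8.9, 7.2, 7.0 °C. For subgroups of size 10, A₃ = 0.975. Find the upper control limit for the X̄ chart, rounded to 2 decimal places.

X̄̄ = (284.5 + 293.3 + 287.2 + 289.4 + 290.6 + 290.8 + 287.2 + 289.1 + 286.4) / 9 = 288.7222
s̄ = (6.0 + 4.1 + 6.2 + 5.7 + 5.5 + 7.8 + 8.9 + 7.2 + 7.0) / 9 = 6.4889
UCL = X̄̄ + A₃·s̄ = 288.7222 + 0.975 × 6.4889 = 295.0489

295.05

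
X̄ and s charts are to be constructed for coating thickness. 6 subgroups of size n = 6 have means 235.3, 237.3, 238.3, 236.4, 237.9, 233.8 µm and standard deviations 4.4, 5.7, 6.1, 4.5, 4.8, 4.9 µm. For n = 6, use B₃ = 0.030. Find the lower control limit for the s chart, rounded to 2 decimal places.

s̄ = (4.4 + 5.7 + 6.1 + 4.5 + 4.8 + 4.9) / 6 = 5.0667
LCL_s = B₃·s̄ = 0.030 × 5.0667 = 0.1520

0.15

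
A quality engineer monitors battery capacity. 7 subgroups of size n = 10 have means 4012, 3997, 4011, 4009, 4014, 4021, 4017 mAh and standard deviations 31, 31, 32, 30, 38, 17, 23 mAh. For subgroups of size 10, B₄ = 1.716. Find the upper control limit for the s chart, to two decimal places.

s̄ = (31 + 31 + 32 + 30 + 38 + 17 + 23) / 7 = 28.8571
UCL_s = B₄·s̄ = 1.716 × 28.8571 = 49.5189

49.52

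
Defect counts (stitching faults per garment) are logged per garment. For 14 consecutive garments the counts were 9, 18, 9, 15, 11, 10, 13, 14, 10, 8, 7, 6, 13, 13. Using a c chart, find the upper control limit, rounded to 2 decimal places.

c̄ = (9 + 18 + 9 + 15 + 11 + 10 + 13 + 14 + 10 + 8 + 7 + 6 + 13 + 13) / 14 = 156 / 14 = 11.1429
UCL = c̄ + 3√c̄ = 11.1429 + 3 × √11.1429 = 11.1429 + 3 × 3.3381 = 21.1571

21.16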